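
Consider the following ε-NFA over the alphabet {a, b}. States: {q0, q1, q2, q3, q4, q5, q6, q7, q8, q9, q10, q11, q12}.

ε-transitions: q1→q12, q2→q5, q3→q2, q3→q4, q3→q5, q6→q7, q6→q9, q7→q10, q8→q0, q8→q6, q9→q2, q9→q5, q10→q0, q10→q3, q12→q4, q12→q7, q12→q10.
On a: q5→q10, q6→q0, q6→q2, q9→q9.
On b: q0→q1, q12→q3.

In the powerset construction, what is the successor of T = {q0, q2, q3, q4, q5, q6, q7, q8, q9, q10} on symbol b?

q0 on b → {q1}.
No b-transition from q2, q3, q4, q5, q6, q7, q8, q9, q10.
Union after reading b: {q1}.
Now take the ε-closure:
From q1 via ε: add q12.
From q12 via ε: add q4, q7, q10.
From q10 via ε: add q0, q3.
From q3 via ε: add q2, q5.
No new states can be added; the closed set is {q0, q1, q2, q3, q4, q5, q7, q10, q12}.

{q0, q1, q2, q3, q4, q5, q7, q10, q12}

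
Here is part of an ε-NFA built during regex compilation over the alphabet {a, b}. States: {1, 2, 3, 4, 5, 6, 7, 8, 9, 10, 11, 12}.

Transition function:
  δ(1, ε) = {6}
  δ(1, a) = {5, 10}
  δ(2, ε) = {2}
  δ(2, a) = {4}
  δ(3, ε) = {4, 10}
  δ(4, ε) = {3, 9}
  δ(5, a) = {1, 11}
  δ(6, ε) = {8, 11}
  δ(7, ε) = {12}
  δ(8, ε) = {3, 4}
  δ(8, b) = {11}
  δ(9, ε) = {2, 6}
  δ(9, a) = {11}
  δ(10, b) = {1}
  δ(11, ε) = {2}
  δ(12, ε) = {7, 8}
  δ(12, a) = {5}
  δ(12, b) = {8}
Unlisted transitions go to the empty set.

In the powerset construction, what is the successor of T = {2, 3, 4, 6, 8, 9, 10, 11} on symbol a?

{2, 3, 4, 6, 8, 9, 10, 11}

2 on a → {4}.
9 on a → {11}.
No a-transition from 3, 4, 6, 8, 10, 11.
Union after reading a: {4, 11}.
Now take the ε-closure:
From 4 via ε: add 3, 9.
From 11 via ε: add 2.
From 3 via ε: add 10.
From 9 via ε: add 6.
From 6 via ε: add 8.
No new states can be added; the closed set is {2, 3, 4, 6, 8, 9, 10, 11}.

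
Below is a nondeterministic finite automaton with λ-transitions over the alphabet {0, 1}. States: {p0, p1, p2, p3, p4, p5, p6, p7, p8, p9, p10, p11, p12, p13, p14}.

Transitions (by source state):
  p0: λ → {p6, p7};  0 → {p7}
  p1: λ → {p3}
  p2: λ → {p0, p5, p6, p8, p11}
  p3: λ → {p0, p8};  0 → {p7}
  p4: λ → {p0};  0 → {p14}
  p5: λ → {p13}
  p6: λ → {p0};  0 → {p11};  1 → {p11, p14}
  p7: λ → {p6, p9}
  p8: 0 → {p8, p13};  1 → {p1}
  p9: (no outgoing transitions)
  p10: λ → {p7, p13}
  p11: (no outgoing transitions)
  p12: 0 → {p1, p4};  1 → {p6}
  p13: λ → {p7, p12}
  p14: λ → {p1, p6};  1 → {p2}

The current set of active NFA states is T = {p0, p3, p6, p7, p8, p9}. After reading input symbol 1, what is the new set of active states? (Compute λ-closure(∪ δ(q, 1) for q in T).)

{p0, p1, p3, p6, p7, p8, p9, p11, p14}

p6 on 1 → {p11, p14}.
p8 on 1 → {p1}.
No 1-transition from p0, p3, p7, p9.
Union after reading 1: {p1, p11, p14}.
Now take the λ-closure:
From p1 via λ: add p3.
From p14 via λ: add p6.
From p3 via λ: add p0, p8.
From p0 via λ: add p7.
From p7 via λ: add p9.
No new states can be added; the closed set is {p0, p1, p3, p6, p7, p8, p9, p11, p14}.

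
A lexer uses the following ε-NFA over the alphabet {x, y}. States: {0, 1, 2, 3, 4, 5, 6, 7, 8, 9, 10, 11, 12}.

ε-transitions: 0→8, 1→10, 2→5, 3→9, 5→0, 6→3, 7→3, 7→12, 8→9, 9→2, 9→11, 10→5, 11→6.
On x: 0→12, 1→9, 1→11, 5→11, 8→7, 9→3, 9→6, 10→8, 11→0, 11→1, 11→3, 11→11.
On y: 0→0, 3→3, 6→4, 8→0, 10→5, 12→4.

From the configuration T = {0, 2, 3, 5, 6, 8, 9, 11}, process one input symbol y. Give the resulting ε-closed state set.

{0, 2, 3, 4, 5, 6, 8, 9, 11}

0 on y → {0}.
3 on y → {3}.
6 on y → {4}.
8 on y → {0}.
No y-transition from 2, 5, 9, 11.
Union after reading y: {0, 3, 4}.
Now take the ε-closure:
From 0 via ε: add 8.
From 3 via ε: add 9.
From 9 via ε: add 2, 11.
From 2 via ε: add 5.
From 11 via ε: add 6.
No new states can be added; the closed set is {0, 2, 3, 4, 5, 6, 8, 9, 11}.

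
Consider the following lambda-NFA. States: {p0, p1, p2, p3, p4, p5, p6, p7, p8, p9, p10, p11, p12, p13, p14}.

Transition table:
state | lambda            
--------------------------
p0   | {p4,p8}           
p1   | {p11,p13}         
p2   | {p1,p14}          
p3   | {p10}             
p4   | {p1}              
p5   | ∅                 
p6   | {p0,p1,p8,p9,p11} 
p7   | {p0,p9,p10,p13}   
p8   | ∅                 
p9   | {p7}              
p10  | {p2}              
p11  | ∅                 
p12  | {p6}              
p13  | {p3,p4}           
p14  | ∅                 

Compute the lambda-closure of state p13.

{p1, p2, p3, p4, p10, p11, p13, p14}

Start with {p13}.
From p13 via lambda: add p3, p4.
From p3 via lambda: add p10.
From p4 via lambda: add p1.
From p1 via lambda: add p11.
From p10 via lambda: add p2.
From p2 via lambda: add p14.
No new states can be added; the closed set is {p1, p2, p3, p4, p10, p11, p13, p14}.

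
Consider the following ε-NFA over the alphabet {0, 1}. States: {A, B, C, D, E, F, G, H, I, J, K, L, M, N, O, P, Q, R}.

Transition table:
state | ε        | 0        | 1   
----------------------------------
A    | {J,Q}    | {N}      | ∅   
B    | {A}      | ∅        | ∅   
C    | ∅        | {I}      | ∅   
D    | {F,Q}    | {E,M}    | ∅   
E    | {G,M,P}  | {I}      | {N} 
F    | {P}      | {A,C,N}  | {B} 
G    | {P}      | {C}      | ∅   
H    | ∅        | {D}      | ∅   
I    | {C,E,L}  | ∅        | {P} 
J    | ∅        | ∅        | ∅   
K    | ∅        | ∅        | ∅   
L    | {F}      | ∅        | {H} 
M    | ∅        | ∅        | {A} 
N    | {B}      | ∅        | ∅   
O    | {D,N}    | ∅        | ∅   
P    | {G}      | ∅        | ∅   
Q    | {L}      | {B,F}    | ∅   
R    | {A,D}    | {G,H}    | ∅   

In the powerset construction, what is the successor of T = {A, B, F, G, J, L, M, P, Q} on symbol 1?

{A, B, F, G, H, J, L, P, Q}

F on 1 → {B}.
L on 1 → {H}.
M on 1 → {A}.
No 1-transition from A, B, G, J, P, Q.
Union after reading 1: {A, B, H}.
Now take the ε-closure:
From A via ε: add J, Q.
From Q via ε: add L.
From L via ε: add F.
From F via ε: add P.
From P via ε: add G.
No new states can be added; the closed set is {A, B, F, G, H, J, L, P, Q}.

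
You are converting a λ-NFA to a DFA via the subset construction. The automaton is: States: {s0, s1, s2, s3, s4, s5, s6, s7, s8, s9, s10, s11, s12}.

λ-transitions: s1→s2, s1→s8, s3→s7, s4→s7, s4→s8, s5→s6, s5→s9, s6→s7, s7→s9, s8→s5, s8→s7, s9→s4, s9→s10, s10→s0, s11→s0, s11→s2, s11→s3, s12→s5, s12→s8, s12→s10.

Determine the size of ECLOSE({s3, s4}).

Start with {s3, s4}.
From s3 via λ: add s7.
From s4 via λ: add s8.
From s7 via λ: add s9.
From s8 via λ: add s5.
From s5 via λ: add s6.
From s9 via λ: add s10.
From s10 via λ: add s0.
λ-closure = {s0, s3, s4, s5, s6, s7, s8, s9, s10}, which has 9 states.

9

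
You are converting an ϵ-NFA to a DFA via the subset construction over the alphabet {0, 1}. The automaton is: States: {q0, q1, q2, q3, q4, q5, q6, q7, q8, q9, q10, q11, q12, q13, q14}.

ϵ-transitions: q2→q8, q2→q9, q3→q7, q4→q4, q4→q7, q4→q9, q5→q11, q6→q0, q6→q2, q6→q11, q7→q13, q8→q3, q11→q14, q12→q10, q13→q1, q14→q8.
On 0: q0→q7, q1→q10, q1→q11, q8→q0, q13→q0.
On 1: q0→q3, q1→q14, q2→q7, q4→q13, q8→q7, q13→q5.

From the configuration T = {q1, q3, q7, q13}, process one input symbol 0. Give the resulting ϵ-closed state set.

q1 on 0 → {q10, q11}.
q13 on 0 → {q0}.
No 0-transition from q3, q7.
Union after reading 0: {q0, q10, q11}.
Now take the ϵ-closure:
From q11 via ϵ: add q14.
From q14 via ϵ: add q8.
From q8 via ϵ: add q3.
From q3 via ϵ: add q7.
From q7 via ϵ: add q13.
From q13 via ϵ: add q1.
No new states can be added; the closed set is {q0, q1, q3, q7, q8, q10, q11, q13, q14}.

{q0, q1, q3, q7, q8, q10, q11, q13, q14}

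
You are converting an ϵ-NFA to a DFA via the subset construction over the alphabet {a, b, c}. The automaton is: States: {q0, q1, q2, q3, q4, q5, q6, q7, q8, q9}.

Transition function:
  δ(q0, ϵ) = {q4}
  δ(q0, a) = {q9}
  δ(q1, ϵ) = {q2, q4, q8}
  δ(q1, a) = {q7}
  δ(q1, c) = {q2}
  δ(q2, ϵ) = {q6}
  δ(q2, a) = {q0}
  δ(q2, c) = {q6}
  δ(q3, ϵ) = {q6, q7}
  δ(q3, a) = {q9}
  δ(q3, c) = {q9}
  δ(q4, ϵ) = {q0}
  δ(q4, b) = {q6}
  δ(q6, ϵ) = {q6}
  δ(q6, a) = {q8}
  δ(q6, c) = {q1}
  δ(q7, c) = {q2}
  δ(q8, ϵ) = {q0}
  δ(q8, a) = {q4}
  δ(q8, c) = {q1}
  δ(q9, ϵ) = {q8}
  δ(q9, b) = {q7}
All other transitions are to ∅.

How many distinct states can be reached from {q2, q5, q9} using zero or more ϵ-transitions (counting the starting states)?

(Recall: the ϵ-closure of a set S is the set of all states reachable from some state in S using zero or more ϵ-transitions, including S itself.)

Start with {q2, q5, q9}.
From q2 via ϵ: add q6.
From q9 via ϵ: add q8.
From q8 via ϵ: add q0.
From q0 via ϵ: add q4.
ϵ-closure = {q0, q2, q4, q5, q6, q8, q9}, which has 7 states.

7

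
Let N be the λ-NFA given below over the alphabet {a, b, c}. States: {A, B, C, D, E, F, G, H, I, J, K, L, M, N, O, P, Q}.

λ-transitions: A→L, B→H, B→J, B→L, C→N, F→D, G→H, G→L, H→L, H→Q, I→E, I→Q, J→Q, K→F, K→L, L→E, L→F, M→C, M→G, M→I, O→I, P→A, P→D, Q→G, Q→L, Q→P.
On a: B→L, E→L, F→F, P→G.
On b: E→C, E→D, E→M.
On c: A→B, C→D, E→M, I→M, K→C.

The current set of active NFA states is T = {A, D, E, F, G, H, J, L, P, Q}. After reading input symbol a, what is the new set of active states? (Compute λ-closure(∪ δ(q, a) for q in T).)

{A, D, E, F, G, H, L, P, Q}

E on a → {L}.
F on a → {F}.
P on a → {G}.
No a-transition from A, D, G, H, J, L, Q.
Union after reading a: {F, G, L}.
Now take the λ-closure:
From F via λ: add D.
From G via λ: add H.
From L via λ: add E.
From H via λ: add Q.
From Q via λ: add P.
From P via λ: add A.
No new states can be added; the closed set is {A, D, E, F, G, H, L, P, Q}.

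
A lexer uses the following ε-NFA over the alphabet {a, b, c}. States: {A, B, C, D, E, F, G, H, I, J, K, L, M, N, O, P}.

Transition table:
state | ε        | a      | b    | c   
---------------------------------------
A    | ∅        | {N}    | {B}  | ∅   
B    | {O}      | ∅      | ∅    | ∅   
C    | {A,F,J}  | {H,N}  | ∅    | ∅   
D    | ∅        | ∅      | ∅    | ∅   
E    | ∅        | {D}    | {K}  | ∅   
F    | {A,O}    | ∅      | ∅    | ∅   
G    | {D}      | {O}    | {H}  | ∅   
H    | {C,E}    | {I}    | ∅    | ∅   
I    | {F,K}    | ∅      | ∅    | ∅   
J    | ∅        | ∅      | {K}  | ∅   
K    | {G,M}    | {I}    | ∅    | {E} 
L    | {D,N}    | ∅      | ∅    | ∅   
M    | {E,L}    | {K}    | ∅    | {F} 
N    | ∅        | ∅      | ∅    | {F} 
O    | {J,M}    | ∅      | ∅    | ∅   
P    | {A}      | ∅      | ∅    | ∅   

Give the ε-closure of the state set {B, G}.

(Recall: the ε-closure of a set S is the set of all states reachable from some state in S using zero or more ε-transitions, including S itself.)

{B, D, E, G, J, L, M, N, O}

Start with {B, G}.
From B via ε: add O.
From G via ε: add D.
From O via ε: add J, M.
From M via ε: add E, L.
From L via ε: add N.
No new states can be added; the closed set is {B, D, E, G, J, L, M, N, O}.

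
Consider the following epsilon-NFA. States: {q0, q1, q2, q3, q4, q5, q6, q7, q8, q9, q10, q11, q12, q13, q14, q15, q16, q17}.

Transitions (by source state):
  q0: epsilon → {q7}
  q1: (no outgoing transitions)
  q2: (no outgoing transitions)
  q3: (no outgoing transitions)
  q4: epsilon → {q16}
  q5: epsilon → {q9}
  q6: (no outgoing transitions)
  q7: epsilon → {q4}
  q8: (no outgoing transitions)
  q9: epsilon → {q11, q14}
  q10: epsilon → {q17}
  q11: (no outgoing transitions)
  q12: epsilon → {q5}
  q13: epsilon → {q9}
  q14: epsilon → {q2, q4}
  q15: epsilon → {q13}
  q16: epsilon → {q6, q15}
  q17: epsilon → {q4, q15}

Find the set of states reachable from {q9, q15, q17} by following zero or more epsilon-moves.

Start with {q9, q15, q17}.
From q9 via epsilon: add q11, q14.
From q15 via epsilon: add q13.
From q17 via epsilon: add q4.
From q4 via epsilon: add q16.
From q14 via epsilon: add q2.
From q16 via epsilon: add q6.
No new states can be added; the closed set is {q2, q4, q6, q9, q11, q13, q14, q15, q16, q17}.

{q2, q4, q6, q9, q11, q13, q14, q15, q16, q17}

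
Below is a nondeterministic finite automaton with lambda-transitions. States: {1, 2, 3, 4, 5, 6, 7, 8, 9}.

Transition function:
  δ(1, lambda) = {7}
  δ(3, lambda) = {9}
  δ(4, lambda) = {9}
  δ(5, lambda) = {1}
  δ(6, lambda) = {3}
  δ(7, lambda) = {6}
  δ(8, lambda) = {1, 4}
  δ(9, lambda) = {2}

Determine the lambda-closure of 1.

{1, 2, 3, 6, 7, 9}

Start with {1}.
From 1 via lambda: add 7.
From 7 via lambda: add 6.
From 6 via lambda: add 3.
From 3 via lambda: add 9.
From 9 via lambda: add 2.
No new states can be added; the closed set is {1, 2, 3, 6, 7, 9}.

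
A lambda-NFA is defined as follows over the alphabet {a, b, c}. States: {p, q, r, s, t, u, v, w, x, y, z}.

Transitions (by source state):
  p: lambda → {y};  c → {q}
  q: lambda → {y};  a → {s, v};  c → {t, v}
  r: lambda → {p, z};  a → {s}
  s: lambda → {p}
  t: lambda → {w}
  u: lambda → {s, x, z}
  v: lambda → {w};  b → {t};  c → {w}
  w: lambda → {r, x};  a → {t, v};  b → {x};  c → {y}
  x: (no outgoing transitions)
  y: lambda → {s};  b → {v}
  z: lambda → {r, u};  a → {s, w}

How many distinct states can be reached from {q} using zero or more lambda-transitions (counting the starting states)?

4

Start with {q}.
From q via lambda: add y.
From y via lambda: add s.
From s via lambda: add p.
lambda-closure = {p, q, s, y}, which has 4 states.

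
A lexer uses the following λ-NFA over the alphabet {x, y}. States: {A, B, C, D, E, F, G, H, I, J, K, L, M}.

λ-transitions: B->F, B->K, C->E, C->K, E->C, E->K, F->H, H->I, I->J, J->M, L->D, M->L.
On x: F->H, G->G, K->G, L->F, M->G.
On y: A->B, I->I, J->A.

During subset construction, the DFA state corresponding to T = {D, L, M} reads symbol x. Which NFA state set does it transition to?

{D, F, G, H, I, J, L, M}

L on x → {F}.
M on x → {G}.
No x-transition from D.
Union after reading x: {F, G}.
Now take the λ-closure:
From F via λ: add H.
From H via λ: add I.
From I via λ: add J.
From J via λ: add M.
From M via λ: add L.
From L via λ: add D.
No new states can be added; the closed set is {D, F, G, H, I, J, L, M}.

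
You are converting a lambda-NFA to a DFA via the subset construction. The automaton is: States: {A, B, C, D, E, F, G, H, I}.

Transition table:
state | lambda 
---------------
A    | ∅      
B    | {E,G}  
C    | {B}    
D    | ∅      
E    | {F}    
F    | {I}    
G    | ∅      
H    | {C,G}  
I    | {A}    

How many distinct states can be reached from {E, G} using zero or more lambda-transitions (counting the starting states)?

Start with {E, G}.
From E via lambda: add F.
From F via lambda: add I.
From I via lambda: add A.
lambda-closure = {A, E, F, G, I}, which has 5 states.

5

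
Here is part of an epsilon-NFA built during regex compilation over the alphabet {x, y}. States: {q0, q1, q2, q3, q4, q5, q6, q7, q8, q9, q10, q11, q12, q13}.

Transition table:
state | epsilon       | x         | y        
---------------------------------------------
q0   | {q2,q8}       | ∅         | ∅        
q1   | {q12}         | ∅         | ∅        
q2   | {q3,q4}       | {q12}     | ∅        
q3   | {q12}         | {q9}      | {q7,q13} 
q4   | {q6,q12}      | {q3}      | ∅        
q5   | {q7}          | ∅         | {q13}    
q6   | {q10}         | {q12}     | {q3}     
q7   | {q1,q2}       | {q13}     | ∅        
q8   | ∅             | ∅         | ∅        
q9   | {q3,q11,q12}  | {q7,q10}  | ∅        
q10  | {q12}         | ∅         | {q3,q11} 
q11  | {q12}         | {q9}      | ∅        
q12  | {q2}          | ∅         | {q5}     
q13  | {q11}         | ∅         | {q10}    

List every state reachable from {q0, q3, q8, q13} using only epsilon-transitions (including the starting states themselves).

Start with {q0, q3, q8, q13}.
From q0 via epsilon: add q2.
From q3 via epsilon: add q12.
From q13 via epsilon: add q11.
From q2 via epsilon: add q4.
From q4 via epsilon: add q6.
From q6 via epsilon: add q10.
No new states can be added; the closed set is {q0, q2, q3, q4, q6, q8, q10, q11, q12, q13}.

{q0, q2, q3, q4, q6, q8, q10, q11, q12, q13}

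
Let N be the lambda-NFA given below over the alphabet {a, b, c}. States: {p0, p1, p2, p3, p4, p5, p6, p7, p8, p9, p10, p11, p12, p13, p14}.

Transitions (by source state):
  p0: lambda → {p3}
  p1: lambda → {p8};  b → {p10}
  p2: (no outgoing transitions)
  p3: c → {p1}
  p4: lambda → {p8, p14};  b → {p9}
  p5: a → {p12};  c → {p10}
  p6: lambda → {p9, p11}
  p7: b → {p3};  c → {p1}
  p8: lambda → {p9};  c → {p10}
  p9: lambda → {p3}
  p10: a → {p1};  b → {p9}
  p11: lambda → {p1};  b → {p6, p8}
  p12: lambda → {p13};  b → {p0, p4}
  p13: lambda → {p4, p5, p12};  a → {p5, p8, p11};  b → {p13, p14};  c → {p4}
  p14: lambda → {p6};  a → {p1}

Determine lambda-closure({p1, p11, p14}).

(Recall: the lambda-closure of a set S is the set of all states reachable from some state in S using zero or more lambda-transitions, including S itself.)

{p1, p3, p6, p8, p9, p11, p14}

Start with {p1, p11, p14}.
From p1 via lambda: add p8.
From p14 via lambda: add p6.
From p6 via lambda: add p9.
From p9 via lambda: add p3.
No new states can be added; the closed set is {p1, p3, p6, p8, p9, p11, p14}.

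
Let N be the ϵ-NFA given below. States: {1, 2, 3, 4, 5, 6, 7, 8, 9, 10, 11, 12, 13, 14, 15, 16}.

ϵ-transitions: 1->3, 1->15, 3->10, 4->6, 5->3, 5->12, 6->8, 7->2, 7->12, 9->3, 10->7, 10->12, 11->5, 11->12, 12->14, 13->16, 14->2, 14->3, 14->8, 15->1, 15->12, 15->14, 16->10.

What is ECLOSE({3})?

Start with {3}.
From 3 via ϵ: add 10.
From 10 via ϵ: add 7, 12.
From 7 via ϵ: add 2.
From 12 via ϵ: add 14.
From 14 via ϵ: add 8.
No new states can be added; the closed set is {2, 3, 7, 8, 10, 12, 14}.

{2, 3, 7, 8, 10, 12, 14}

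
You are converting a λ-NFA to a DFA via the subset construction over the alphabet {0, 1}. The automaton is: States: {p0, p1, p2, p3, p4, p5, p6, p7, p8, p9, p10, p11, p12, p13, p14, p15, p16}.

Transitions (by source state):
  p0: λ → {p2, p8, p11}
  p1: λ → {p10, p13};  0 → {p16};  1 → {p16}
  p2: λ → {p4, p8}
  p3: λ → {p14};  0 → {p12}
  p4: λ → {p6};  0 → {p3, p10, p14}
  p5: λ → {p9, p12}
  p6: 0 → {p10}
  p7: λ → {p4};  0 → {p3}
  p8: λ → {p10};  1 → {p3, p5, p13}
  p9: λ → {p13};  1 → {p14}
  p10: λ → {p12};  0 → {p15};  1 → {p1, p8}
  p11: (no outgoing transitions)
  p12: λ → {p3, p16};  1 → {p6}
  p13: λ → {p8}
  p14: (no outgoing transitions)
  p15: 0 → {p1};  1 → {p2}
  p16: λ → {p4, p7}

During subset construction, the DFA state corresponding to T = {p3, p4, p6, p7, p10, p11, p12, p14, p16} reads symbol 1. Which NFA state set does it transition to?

{p1, p3, p4, p6, p7, p8, p10, p12, p13, p14, p16}

p10 on 1 → {p1, p8}.
p12 on 1 → {p6}.
No 1-transition from p3, p4, p6, p7, p11, p14, p16.
Union after reading 1: {p1, p6, p8}.
Now take the λ-closure:
From p1 via λ: add p10, p13.
From p10 via λ: add p12.
From p12 via λ: add p3, p16.
From p3 via λ: add p14.
From p16 via λ: add p4, p7.
No new states can be added; the closed set is {p1, p3, p4, p6, p7, p8, p10, p12, p13, p14, p16}.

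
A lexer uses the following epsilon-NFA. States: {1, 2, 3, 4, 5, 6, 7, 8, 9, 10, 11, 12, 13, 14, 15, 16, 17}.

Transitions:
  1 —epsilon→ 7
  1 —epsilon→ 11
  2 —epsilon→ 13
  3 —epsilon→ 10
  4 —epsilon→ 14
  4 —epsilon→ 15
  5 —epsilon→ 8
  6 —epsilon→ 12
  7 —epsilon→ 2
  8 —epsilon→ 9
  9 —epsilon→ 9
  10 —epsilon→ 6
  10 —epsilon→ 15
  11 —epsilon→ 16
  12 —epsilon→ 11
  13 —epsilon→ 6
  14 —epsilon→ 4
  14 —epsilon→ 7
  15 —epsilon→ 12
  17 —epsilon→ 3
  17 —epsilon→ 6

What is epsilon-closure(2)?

Start with {2}.
From 2 via epsilon: add 13.
From 13 via epsilon: add 6.
From 6 via epsilon: add 12.
From 12 via epsilon: add 11.
From 11 via epsilon: add 16.
No new states can be added; the closed set is {2, 6, 11, 12, 13, 16}.

{2, 6, 11, 12, 13, 16}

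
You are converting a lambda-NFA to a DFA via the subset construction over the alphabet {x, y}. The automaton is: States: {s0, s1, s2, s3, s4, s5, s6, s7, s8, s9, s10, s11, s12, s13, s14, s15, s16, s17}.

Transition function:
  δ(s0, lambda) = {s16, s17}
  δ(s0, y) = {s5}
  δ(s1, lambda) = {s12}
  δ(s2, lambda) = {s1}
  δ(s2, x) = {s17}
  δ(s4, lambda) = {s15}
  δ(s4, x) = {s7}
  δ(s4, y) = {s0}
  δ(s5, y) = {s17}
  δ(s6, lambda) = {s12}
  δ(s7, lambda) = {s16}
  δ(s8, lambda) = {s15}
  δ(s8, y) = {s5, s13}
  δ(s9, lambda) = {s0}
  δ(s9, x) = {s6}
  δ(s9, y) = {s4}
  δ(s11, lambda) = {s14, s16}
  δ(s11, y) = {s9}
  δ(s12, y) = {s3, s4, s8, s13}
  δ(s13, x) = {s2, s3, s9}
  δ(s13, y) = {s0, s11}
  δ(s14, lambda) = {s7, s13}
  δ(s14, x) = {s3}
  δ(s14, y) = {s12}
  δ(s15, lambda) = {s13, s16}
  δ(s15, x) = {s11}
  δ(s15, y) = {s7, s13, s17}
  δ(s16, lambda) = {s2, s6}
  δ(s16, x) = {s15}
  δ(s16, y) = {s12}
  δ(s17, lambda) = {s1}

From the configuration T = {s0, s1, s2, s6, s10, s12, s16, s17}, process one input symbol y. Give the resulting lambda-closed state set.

s0 on y → {s5}.
s12 on y → {s3, s4, s8, s13}.
s16 on y → {s12}.
No y-transition from s1, s2, s6, s10, s17.
Union after reading y: {s3, s4, s5, s8, s12, s13}.
Now take the lambda-closure:
From s4 via lambda: add s15.
From s15 via lambda: add s16.
From s16 via lambda: add s2, s6.
From s2 via lambda: add s1.
No new states can be added; the closed set is {s1, s2, s3, s4, s5, s6, s8, s12, s13, s15, s16}.

{s1, s2, s3, s4, s5, s6, s8, s12, s13, s15, s16}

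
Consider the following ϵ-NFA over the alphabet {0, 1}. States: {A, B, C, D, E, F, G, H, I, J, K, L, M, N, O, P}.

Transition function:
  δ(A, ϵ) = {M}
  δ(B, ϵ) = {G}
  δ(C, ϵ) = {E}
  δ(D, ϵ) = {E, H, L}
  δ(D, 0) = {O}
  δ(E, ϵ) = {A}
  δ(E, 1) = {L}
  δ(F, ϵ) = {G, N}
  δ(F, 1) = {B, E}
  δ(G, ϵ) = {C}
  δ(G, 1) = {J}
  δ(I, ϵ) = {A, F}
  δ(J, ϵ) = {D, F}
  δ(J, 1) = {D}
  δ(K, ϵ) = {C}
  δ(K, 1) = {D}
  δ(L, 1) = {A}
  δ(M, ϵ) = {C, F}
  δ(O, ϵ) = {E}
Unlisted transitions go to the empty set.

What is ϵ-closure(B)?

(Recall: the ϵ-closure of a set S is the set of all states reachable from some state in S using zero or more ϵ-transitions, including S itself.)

Start with {B}.
From B via ϵ: add G.
From G via ϵ: add C.
From C via ϵ: add E.
From E via ϵ: add A.
From A via ϵ: add M.
From M via ϵ: add F.
From F via ϵ: add N.
No new states can be added; the closed set is {A, B, C, E, F, G, M, N}.

{A, B, C, E, F, G, M, N}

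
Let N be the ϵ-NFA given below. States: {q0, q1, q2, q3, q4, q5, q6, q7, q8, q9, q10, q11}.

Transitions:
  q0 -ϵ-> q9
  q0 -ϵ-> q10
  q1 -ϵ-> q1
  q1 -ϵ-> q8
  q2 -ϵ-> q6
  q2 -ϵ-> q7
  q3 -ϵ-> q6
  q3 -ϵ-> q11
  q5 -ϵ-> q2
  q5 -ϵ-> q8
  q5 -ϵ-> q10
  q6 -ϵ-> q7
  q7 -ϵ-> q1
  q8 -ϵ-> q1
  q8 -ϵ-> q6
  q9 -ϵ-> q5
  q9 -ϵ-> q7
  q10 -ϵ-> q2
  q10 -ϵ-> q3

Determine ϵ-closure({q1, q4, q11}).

Start with {q1, q4, q11}.
From q1 via ϵ: add q8.
From q8 via ϵ: add q6.
From q6 via ϵ: add q7.
No new states can be added; the closed set is {q1, q4, q6, q7, q8, q11}.

{q1, q4, q6, q7, q8, q11}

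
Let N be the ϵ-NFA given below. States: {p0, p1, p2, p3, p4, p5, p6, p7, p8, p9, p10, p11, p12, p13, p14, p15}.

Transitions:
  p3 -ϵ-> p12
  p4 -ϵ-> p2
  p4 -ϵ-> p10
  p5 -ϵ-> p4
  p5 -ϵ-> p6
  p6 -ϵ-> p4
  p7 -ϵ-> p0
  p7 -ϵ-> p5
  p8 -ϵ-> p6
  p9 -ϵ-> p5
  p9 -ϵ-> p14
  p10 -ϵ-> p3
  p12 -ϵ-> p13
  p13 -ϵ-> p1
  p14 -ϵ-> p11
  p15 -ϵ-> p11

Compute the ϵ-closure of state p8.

{p1, p2, p3, p4, p6, p8, p10, p12, p13}

Start with {p8}.
From p8 via ϵ: add p6.
From p6 via ϵ: add p4.
From p4 via ϵ: add p2, p10.
From p10 via ϵ: add p3.
From p3 via ϵ: add p12.
From p12 via ϵ: add p13.
From p13 via ϵ: add p1.
No new states can be added; the closed set is {p1, p2, p3, p4, p6, p8, p10, p12, p13}.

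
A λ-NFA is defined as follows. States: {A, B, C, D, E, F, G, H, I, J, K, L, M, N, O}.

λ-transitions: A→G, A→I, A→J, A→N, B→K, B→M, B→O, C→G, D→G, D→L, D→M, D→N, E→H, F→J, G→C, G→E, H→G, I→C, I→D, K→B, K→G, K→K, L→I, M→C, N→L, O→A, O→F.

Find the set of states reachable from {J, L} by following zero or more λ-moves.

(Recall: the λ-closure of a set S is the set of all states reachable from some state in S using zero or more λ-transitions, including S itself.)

{C, D, E, G, H, I, J, L, M, N}

Start with {J, L}.
From L via λ: add I.
From I via λ: add C, D.
From C via λ: add G.
From D via λ: add M, N.
From G via λ: add E.
From E via λ: add H.
No new states can be added; the closed set is {C, D, E, G, H, I, J, L, M, N}.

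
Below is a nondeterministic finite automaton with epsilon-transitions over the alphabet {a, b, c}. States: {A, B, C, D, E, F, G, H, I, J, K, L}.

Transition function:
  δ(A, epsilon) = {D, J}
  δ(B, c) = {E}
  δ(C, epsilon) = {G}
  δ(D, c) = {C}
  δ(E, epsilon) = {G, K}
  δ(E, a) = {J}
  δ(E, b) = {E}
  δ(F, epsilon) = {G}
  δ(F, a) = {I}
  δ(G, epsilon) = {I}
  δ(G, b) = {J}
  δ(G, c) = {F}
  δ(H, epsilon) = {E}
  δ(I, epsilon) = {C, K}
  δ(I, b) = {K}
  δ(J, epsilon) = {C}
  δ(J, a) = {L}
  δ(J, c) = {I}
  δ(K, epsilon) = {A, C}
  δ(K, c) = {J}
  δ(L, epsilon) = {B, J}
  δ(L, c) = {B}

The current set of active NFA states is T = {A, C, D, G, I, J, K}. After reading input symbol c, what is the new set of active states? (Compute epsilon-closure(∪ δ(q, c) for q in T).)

D on c → {C}.
G on c → {F}.
J on c → {I}.
K on c → {J}.
No c-transition from A, C, I.
Union after reading c: {C, F, I, J}.
Now take the epsilon-closure:
From C via epsilon: add G.
From I via epsilon: add K.
From K via epsilon: add A.
From A via epsilon: add D.
No new states can be added; the closed set is {A, C, D, F, G, I, J, K}.

{A, C, D, F, G, I, J, K}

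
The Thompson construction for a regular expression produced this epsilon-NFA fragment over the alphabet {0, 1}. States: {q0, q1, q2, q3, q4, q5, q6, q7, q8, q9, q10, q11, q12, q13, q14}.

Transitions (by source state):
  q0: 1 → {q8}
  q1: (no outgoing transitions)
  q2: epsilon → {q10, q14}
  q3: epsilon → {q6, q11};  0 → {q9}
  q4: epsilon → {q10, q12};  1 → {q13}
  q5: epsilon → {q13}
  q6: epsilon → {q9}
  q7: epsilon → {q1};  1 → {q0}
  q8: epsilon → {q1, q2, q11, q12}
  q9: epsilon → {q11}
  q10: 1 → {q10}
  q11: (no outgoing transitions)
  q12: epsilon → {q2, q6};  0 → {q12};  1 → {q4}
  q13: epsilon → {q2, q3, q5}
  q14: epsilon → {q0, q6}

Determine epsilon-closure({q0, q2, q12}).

{q0, q2, q6, q9, q10, q11, q12, q14}

Start with {q0, q2, q12}.
From q2 via epsilon: add q10, q14.
From q12 via epsilon: add q6.
From q6 via epsilon: add q9.
From q9 via epsilon: add q11.
No new states can be added; the closed set is {q0, q2, q6, q9, q10, q11, q12, q14}.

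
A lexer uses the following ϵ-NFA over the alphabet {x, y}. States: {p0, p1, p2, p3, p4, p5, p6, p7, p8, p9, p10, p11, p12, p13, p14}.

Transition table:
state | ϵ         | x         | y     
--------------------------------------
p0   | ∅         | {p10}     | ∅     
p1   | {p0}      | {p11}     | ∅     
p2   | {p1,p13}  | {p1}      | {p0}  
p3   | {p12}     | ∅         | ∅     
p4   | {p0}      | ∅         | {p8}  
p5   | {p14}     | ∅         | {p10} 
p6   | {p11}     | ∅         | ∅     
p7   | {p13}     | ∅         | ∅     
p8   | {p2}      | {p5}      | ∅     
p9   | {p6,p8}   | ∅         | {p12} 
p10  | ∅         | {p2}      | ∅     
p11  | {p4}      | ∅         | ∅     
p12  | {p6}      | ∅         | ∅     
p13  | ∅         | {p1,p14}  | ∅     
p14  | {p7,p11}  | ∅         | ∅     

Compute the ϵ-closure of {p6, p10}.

Start with {p6, p10}.
From p6 via ϵ: add p11.
From p11 via ϵ: add p4.
From p4 via ϵ: add p0.
No new states can be added; the closed set is {p0, p4, p6, p10, p11}.

{p0, p4, p6, p10, p11}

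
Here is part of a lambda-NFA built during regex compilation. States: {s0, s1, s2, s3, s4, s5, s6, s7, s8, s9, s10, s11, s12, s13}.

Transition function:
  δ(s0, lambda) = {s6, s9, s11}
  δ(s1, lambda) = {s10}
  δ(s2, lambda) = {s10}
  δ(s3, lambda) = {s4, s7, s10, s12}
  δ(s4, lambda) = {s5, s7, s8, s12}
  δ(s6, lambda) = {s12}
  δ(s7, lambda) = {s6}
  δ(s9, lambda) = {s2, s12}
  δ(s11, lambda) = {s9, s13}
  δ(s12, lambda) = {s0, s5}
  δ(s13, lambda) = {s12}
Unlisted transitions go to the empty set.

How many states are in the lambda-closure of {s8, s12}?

Start with {s8, s12}.
From s12 via lambda: add s0, s5.
From s0 via lambda: add s6, s9, s11.
From s9 via lambda: add s2.
From s11 via lambda: add s13.
From s2 via lambda: add s10.
lambda-closure = {s0, s2, s5, s6, s8, s9, s10, s11, s12, s13}, which has 10 states.

10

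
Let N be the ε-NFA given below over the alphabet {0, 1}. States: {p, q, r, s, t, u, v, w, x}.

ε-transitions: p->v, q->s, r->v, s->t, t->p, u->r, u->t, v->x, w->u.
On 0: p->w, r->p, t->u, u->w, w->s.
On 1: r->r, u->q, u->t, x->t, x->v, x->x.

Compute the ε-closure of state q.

Start with {q}.
From q via ε: add s.
From s via ε: add t.
From t via ε: add p.
From p via ε: add v.
From v via ε: add x.
No new states can be added; the closed set is {p, q, s, t, v, x}.

{p, q, s, t, v, x}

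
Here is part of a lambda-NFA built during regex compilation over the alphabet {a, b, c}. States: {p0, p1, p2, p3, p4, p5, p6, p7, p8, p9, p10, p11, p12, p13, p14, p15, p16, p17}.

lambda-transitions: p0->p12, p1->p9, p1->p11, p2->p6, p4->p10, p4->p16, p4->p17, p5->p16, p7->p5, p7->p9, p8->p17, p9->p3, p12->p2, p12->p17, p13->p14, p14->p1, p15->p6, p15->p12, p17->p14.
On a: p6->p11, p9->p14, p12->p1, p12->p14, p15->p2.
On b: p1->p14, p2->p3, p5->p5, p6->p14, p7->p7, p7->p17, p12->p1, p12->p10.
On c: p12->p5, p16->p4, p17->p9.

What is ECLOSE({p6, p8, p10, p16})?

Start with {p6, p8, p10, p16}.
From p8 via lambda: add p17.
From p17 via lambda: add p14.
From p14 via lambda: add p1.
From p1 via lambda: add p9, p11.
From p9 via lambda: add p3.
No new states can be added; the closed set is {p1, p3, p6, p8, p9, p10, p11, p14, p16, p17}.

{p1, p3, p6, p8, p9, p10, p11, p14, p16, p17}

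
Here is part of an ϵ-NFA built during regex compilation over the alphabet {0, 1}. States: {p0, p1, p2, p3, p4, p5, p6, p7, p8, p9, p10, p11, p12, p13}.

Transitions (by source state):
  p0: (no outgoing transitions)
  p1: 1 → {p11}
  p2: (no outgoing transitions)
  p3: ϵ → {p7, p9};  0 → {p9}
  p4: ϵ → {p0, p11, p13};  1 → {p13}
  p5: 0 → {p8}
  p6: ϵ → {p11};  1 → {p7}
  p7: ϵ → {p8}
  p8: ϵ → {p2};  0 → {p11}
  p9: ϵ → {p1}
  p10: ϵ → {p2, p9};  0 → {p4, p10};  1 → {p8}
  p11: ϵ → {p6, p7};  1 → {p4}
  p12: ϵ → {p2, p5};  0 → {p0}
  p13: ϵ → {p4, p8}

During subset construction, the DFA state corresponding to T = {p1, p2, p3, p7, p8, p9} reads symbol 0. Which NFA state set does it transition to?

p3 on 0 → {p9}.
p8 on 0 → {p11}.
No 0-transition from p1, p2, p7, p9.
Union after reading 0: {p9, p11}.
Now take the ϵ-closure:
From p9 via ϵ: add p1.
From p11 via ϵ: add p6, p7.
From p7 via ϵ: add p8.
From p8 via ϵ: add p2.
No new states can be added; the closed set is {p1, p2, p6, p7, p8, p9, p11}.

{p1, p2, p6, p7, p8, p9, p11}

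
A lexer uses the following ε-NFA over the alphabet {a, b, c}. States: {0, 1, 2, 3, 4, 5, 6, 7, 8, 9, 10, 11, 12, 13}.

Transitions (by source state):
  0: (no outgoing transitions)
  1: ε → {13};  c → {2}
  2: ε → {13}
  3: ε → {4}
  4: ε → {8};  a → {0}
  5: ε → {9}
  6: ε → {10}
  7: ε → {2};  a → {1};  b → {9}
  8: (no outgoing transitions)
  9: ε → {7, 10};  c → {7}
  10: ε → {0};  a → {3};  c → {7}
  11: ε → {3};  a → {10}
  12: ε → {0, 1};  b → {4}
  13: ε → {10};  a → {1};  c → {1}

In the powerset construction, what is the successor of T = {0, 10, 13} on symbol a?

10 on a → {3}.
13 on a → {1}.
No a-transition from 0.
Union after reading a: {1, 3}.
Now take the ε-closure:
From 1 via ε: add 13.
From 3 via ε: add 4.
From 4 via ε: add 8.
From 13 via ε: add 10.
From 10 via ε: add 0.
No new states can be added; the closed set is {0, 1, 3, 4, 8, 10, 13}.

{0, 1, 3, 4, 8, 10, 13}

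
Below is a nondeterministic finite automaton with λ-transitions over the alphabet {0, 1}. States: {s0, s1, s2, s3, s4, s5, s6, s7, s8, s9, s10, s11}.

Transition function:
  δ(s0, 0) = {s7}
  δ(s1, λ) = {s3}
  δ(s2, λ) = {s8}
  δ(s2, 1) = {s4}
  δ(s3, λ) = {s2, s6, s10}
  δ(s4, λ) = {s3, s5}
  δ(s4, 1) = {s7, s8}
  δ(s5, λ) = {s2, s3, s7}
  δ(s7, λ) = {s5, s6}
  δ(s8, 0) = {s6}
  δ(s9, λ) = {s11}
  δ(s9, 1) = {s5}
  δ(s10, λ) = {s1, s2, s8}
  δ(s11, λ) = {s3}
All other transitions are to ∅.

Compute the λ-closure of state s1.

Start with {s1}.
From s1 via λ: add s3.
From s3 via λ: add s2, s6, s10.
From s2 via λ: add s8.
No new states can be added; the closed set is {s1, s2, s3, s6, s8, s10}.

{s1, s2, s3, s6, s8, s10}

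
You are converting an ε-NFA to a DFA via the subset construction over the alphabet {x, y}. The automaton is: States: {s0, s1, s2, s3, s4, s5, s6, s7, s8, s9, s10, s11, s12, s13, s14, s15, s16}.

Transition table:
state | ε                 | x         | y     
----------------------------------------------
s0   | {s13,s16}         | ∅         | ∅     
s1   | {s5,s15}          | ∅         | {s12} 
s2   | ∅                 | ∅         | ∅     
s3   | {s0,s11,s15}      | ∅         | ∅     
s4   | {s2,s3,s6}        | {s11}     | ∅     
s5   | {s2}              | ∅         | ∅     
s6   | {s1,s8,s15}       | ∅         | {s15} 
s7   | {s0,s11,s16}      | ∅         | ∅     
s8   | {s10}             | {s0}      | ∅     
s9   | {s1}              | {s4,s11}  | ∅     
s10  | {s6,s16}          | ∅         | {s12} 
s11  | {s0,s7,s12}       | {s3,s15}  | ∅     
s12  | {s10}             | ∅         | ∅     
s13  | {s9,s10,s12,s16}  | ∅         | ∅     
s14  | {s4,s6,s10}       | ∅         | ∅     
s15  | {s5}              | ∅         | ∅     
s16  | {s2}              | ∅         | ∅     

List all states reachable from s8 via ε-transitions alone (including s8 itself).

{s1, s2, s5, s6, s8, s10, s15, s16}

Start with {s8}.
From s8 via ε: add s10.
From s10 via ε: add s6, s16.
From s6 via ε: add s1, s15.
From s16 via ε: add s2.
From s1 via ε: add s5.
No new states can be added; the closed set is {s1, s2, s5, s6, s8, s10, s15, s16}.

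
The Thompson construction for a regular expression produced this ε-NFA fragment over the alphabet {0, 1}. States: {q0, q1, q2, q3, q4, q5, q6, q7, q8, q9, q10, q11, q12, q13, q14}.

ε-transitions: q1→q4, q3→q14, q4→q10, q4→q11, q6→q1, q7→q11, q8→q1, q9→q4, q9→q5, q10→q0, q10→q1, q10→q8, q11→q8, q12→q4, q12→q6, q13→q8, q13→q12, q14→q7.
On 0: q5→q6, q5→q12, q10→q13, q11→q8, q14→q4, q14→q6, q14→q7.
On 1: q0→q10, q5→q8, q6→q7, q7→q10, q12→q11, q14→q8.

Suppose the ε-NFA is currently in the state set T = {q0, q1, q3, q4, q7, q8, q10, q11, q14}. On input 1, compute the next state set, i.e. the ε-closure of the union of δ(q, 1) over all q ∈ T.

q0 on 1 → {q10}.
q7 on 1 → {q10}.
q14 on 1 → {q8}.
No 1-transition from q1, q3, q4, q8, q10, q11.
Union after reading 1: {q8, q10}.
Now take the ε-closure:
From q8 via ε: add q1.
From q10 via ε: add q0.
From q1 via ε: add q4.
From q4 via ε: add q11.
No new states can be added; the closed set is {q0, q1, q4, q8, q10, q11}.

{q0, q1, q4, q8, q10, q11}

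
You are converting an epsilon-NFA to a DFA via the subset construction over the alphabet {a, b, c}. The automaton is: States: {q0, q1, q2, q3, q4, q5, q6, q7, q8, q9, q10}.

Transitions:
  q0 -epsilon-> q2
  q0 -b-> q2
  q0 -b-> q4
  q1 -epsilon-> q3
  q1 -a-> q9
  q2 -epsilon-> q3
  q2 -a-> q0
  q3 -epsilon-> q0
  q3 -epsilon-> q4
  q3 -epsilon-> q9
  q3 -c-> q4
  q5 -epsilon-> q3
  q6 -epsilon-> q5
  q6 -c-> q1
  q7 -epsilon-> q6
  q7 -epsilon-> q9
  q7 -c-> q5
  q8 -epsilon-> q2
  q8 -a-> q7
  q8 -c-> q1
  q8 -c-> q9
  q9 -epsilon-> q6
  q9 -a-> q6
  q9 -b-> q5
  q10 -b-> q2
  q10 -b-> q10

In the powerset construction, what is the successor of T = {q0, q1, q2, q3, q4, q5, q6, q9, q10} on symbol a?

{q0, q2, q3, q4, q5, q6, q9}

q1 on a → {q9}.
q2 on a → {q0}.
q9 on a → {q6}.
No a-transition from q0, q3, q4, q5, q6, q10.
Union after reading a: {q0, q6, q9}.
Now take the epsilon-closure:
From q0 via epsilon: add q2.
From q6 via epsilon: add q5.
From q2 via epsilon: add q3.
From q3 via epsilon: add q4.
No new states can be added; the closed set is {q0, q2, q3, q4, q5, q6, q9}.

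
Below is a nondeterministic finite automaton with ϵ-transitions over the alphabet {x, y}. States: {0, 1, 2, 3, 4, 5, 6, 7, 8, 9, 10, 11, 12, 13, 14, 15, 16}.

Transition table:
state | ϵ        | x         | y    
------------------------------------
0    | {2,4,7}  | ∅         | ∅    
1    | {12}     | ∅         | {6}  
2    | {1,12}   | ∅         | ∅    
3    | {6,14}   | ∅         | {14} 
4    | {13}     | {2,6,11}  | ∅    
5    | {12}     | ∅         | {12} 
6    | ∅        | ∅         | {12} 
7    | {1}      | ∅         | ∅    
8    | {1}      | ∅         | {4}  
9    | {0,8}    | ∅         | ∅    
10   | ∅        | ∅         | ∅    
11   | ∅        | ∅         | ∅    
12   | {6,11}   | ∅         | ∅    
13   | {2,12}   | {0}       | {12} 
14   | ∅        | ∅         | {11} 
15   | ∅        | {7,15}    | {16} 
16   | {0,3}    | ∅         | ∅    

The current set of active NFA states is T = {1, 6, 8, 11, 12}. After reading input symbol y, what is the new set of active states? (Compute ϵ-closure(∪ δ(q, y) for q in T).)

{1, 2, 4, 6, 11, 12, 13}

1 on y → {6}.
6 on y → {12}.
8 on y → {4}.
No y-transition from 11, 12.
Union after reading y: {4, 6, 12}.
Now take the ϵ-closure:
From 4 via ϵ: add 13.
From 12 via ϵ: add 11.
From 13 via ϵ: add 2.
From 2 via ϵ: add 1.
No new states can be added; the closed set is {1, 2, 4, 6, 11, 12, 13}.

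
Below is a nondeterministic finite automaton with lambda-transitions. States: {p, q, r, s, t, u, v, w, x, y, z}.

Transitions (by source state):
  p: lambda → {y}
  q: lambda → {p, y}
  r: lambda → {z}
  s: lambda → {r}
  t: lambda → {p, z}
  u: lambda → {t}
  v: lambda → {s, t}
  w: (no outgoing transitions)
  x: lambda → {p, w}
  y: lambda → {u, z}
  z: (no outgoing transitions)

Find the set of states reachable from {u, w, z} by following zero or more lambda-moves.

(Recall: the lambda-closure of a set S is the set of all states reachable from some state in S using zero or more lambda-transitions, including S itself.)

{p, t, u, w, y, z}

Start with {u, w, z}.
From u via lambda: add t.
From t via lambda: add p.
From p via lambda: add y.
No new states can be added; the closed set is {p, t, u, w, y, z}.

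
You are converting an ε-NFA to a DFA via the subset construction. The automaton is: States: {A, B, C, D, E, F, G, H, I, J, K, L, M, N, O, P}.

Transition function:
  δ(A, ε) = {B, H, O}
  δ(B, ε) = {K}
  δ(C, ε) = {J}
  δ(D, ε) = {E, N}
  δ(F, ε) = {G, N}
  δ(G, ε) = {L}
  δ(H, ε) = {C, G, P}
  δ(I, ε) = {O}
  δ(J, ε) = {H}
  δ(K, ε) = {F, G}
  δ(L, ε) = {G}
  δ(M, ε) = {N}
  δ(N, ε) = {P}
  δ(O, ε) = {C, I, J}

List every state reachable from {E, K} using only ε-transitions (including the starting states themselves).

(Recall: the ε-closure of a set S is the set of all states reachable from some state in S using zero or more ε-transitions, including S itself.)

Start with {E, K}.
From K via ε: add F, G.
From F via ε: add N.
From G via ε: add L.
From N via ε: add P.
No new states can be added; the closed set is {E, F, G, K, L, N, P}.

{E, F, G, K, L, N, P}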